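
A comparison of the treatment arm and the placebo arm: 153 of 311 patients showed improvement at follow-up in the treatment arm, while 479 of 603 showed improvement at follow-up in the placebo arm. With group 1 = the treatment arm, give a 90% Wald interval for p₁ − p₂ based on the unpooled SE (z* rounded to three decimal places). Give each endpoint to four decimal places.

(-0.3563, -0.2485)

p̂₁ = 0.49196, p̂₂ = 0.79436, so the observed difference is -0.30240.
SE = √(0.000803651 + 0.000270898) = √0.001074549 = 0.032780.
For 90% confidence, z* = 1.645. Margin of error = 0.05392.
Interval: -0.30240 ± 0.05392 → (-0.3563, -0.2485).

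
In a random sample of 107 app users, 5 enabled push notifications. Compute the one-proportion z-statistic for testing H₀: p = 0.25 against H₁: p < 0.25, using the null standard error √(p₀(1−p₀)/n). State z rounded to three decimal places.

z = -4.856

The sample proportion is 5/107 = 0.04673.
SE₀ = √(0.25·0.75/107) = 0.041861.
z = (0.04673 − 0.25)/0.041861 = -0.20327/0.041861 = -4.856.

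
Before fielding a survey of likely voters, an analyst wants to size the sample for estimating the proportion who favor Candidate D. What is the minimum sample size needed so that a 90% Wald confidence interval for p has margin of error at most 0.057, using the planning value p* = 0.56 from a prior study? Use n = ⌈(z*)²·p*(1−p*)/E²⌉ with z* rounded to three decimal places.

z* = 1.645 at the 90% level.
p*(1−p*) = 0.56·0.44 = 0.2464.
(z*)²·p*(1−p*)/E² = 2.706025·0.2464/0.003249 = 205.221.
Rounding up, n = 206.

n = 206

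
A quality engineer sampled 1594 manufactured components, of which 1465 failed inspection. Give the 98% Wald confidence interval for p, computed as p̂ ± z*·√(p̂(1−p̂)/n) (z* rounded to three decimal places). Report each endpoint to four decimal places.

The sample proportion is 1465/1594 = 0.91907.
SE = √(p̂(1−p̂)/n) = √(0.074379/1594) = 0.006831.
z* = 2.326 at the 98% level.
Margin of error: 2.326 × 0.006831 = 0.01589.
CI: 0.91907 ± 0.01589 = (0.9032, 0.9350).

(0.9032, 0.9350)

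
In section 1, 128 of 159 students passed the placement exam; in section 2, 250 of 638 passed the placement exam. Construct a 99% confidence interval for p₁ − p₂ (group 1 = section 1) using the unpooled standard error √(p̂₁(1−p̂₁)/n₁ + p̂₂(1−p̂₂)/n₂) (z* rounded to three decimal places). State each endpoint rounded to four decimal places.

(0.3182, 0.5082)

p̂₁ = 128/159 = 0.80503, p̂₂ = 250/638 = 0.39185; p̂₁ − p̂₂ = 0.41318.
Unpooled SE = √(p̂₁(1−p̂₁)/n₁ + p̂₂(1−p̂₂)/n₂) = √(0.000987144 + 0.000373516) = 0.036887.
z* = 2.576 at the 99% level. Margin = 2.576·0.036887 = 0.09502.
So the interval runs from 0.3182 to 0.5082.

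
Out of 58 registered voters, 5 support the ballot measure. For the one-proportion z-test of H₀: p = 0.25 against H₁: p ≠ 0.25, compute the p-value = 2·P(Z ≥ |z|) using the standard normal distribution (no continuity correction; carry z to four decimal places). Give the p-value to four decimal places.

p-value = 0.0040

With x = 5 successes in n = 58, p̂ = 0.08621.
Under H₀, SE = √(p₀(1−p₀)/n) = √(0.25·0.75/58) = √0.003232759 = 0.056857.
z = (p̂ − p₀)/SE = (5/58 − 0.25)/0.056857 ≈ -2.8808.
p-value = 2·P(Z ≥ |z|) with z = -2.8808 → 0.0040.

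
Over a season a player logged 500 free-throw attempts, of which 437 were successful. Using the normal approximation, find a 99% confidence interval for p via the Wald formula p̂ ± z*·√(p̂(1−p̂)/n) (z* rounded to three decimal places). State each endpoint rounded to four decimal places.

(0.8358, 0.9122)

Sample proportion p̂ = 437/500 = 0.87400.
SE(p̂) = √(0.87400·0.12600/500) = 0.014841.
z* = 2.576 at the 99% level.
Margin of error: 2.576 × 0.014841 = 0.03823.
So the interval runs from 0.8358 to 0.9122.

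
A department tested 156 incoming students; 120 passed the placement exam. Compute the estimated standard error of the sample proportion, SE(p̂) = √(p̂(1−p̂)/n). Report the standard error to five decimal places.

With x = 120 successes in n = 156, p̂ = 0.76923.
p̂(1−p̂) = 0.76923·0.23077 = 0.177515.
Dividing by n and taking the root: √0.001137917 = 0.03373.

SE = 0.03373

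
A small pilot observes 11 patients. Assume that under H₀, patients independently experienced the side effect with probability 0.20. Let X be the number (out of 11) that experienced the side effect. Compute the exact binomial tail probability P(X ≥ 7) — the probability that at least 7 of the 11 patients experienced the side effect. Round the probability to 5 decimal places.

P = 0.00197

X is binomial with n = 11 and p = 0.20.
P(X ≥ 7) = Σ_{j=7}^{11} C(11,j)·0.20^j·0.80^{11−j}.
= 0.001730 + 0.000216 + 0.000018 + 0.000001 + 0.000000 = 0.00197.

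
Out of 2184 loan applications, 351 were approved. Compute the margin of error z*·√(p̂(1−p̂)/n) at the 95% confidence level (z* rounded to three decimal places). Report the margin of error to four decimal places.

Sample proportion p̂ = 351/2184 = 0.16071.
SE = √(p̂(1−p̂)/n) = √(0.134885/2184) = 0.007859.
z* = 1.960 at the 95% level.
So ME = 0.0154.

ME = 0.0154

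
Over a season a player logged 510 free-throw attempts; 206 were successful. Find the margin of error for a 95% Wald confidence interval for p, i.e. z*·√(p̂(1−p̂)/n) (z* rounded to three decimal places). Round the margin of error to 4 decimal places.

p̂ = 206/510 = 0.40392.
SE(p̂) = √(0.40392·0.59608/510) = 0.021728.
z* = 1.960 at the 95% level.
Margin of error = z*·SE = 1.960 × 0.021728 = 0.0426.

ME = 0.0426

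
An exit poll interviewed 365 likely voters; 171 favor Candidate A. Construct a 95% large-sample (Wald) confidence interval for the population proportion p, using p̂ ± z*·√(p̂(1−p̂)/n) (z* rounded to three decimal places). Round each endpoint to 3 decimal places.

(0.417, 0.520)

The sample proportion is 171/365 = 0.46849.
Standard error of p̂: √(0.249007/365) = √0.000682212 = 0.026119.
z* = 1.960 at the 95% level.
Margin = 1.960·0.026119 = 0.05119.
CI: 0.46849 ± 0.05119 = (0.417, 0.520).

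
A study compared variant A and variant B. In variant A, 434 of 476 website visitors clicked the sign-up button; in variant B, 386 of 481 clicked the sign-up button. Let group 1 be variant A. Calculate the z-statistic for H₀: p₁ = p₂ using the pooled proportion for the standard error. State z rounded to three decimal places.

z = 4.826

Sample proportions: p̂₁ = 434/476 = 0.91176 and p̂₂ = 386/481 = 0.80249.
Pooled p̂ = (434+386)/(476+481) = 820/957 = 0.85684.
SE = √[p̂(1−p̂)(1/n₁+1/n₂)] = √[0.85684·0.14316·(1/476+1/481)] ≈ 0.022643.
z = 0.10927/0.022643 = 4.826.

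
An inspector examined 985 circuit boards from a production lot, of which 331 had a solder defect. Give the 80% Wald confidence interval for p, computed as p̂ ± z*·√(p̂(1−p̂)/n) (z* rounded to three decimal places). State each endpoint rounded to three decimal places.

Sample proportion p̂ = 331/985 = 0.33604.
SE(p̂) = √(0.33604·0.66396/985) = 0.015050.
The 80% critical value is z* = 1.282.
Margin = 1.282·0.015050 = 0.01929.
CI: 0.33604 ± 0.01929 = (0.317, 0.355).

(0.317, 0.355)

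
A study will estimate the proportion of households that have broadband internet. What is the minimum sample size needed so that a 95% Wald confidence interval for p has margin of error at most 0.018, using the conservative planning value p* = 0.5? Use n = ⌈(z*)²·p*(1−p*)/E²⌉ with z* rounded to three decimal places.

The 95% critical value is z* = 1.960.
p*(1−p*) = 0.50·0.50 = 0.2500.
Required n before rounding: 3.841600 × 0.2500 / 0.018² = 2964.198.
⌈2964.198⌉ = 2965.

n = 2965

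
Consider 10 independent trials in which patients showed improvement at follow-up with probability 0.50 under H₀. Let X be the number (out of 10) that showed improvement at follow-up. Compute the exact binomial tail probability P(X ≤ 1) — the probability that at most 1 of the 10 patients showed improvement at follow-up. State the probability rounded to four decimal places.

P = 0.0107

X is binomial with n = 10 and p = 0.50.
P(X ≤ 1) = C(10,0)·0.50^0·0.50^10 + C(10,1)·0.50^1·0.50^9.
= 0.000977 + 0.009766 = 0.0107.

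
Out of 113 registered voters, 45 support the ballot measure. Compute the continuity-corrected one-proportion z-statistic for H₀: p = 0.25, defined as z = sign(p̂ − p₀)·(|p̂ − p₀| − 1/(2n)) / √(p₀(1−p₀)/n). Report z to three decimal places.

With x = 45 successes in n = 113, p̂ = 0.39823. p̂ − p₀ = 0.148230.
Continuity correction 1/(2n) = 1/226 = 0.004425.
Corrected numerator: |0.148230| − 0.004425 = 0.143805.
Under H₀, SE = √(p₀(1−p₀)/n) = √(0.25·0.75/113) = √0.001659292 = 0.040734.
z = +0.143805/0.040734 = 3.530.

z = 3.530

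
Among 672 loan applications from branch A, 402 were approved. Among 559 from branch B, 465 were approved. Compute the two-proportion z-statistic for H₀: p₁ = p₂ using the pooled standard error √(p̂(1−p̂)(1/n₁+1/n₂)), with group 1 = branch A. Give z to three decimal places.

p̂₁ = 402/672 = 0.59821, p̂₂ = 465/559 = 0.83184.
Pooling: p̂ = 867/1231 = 0.70431.
SE = √[p̂(1−p̂)(1/n₁+1/n₂)] = √[0.70431·0.29569·(1/672+1/559)] ≈ 0.026124.
z = -0.23363/0.026124 = -8.943.

z = -8.943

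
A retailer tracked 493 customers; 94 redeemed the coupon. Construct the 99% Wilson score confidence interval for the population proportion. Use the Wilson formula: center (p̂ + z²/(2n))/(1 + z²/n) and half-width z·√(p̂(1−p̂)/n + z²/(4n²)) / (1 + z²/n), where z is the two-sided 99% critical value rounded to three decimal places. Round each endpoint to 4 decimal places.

(0.1493, 0.2402)

Here p̂ = 94/493 = 0.19067 and z = 2.576 (z² = 6.635776).
1 + z²/n = 1.013460.
Center = (0.19067 + 0.006730)/1.013460 = 0.19478.
Radicand: p̂(1−p̂)/n + z²/(4n²) = 0.000313011 + 0.000006826 = 0.000319837.
Half-width = 2.576·√0.000319837/1.013460 = 0.04546.
CI: 0.19478 ± 0.04546 = (0.1493, 0.2402).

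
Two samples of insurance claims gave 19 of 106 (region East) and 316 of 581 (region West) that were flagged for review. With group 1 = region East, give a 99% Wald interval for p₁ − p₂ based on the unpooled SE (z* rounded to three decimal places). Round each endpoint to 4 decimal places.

(-0.4744, -0.2549)

p̂₁ = 0.17925, p̂₂ = 0.54389, so the observed difference is -0.36464.
SE = √(0.001387891 + 0.000426977) = √0.001814868 = 0.042601.
The 99% critical value is z* = 2.576. Margin of error = 0.10974.
CI: -0.36464 ± 0.10974 = (-0.4744, -0.2549).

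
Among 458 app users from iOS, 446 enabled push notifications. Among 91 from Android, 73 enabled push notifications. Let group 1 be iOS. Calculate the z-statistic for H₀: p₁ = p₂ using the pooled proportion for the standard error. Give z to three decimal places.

p̂₁ = 446/458 = 0.97380, p̂₂ = 73/91 = 0.80220.
Pooled p̂ = (446+73)/(458+91) = 519/549 = 0.94536.
SE = √[p̂(1−p̂)(1/n₁+1/n₂)] = √[0.94536·0.05464·(1/458+1/91)] ≈ 0.026086.
z = (p̂₁ − p̂₂)/SE = (0.97380 − 0.80220)/0.026086 = 0.17160/0.026086 = 6.578.

z = 6.578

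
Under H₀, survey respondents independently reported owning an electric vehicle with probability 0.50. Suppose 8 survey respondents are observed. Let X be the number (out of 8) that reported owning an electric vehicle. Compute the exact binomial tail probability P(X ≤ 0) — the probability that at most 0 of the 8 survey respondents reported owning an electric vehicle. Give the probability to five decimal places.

X is binomial with n = 8 and p = 0.50.
P(X ≤ 0) = C(8,0)·0.50^0·0.50^8.
= 0.003906 = 0.00391.

P = 0.00391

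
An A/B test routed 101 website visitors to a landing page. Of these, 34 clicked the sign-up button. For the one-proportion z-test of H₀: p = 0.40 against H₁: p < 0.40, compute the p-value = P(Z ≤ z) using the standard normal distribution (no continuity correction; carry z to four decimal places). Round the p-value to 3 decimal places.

p̂ = 34/101 = 0.33663.
Null standard error: √(0.40·0.60/101) = √0.002376238 = 0.048747.
Test statistic (full precision, shown to 4 dp): z = (34/101 − 0.40)/SE₀ ≈ -1.2999.
From the standard normal, P(Z ≤ z) = 0.097.

p-value = 0.097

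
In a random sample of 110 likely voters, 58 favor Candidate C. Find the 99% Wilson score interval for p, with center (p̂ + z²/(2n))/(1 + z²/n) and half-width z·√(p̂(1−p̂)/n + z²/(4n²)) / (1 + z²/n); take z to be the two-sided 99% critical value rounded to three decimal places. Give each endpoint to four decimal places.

(0.4066, 0.6448)

p̂ = 58/110 = 0.52727; z = 2.576, so z² = 6.635776.
1 + z²/n = 1.060325.
Center = (0.52727 + 0.030163)/1.060325 = 0.52572.
Radicand: p̂(1−p̂)/n + z²/(4n²) = 0.002265965 + 0.000137103 = 0.002403068.
Half-width = z·√(radicand)/denom = 2.576·0.049021/1.060325 = 0.11909.
CI: 0.52572 ± 0.11909 = (0.4066, 0.6448).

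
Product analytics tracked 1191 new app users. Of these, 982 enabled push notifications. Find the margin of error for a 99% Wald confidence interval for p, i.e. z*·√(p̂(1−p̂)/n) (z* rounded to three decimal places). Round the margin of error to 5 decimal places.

ME = 0.02839

The sample proportion is 982/1191 = 0.82452.
Standard error of p̂: √(0.144689/1191) = √0.000121485 = 0.011022.
For 99% confidence, z* = 2.576.
Margin of error = z*·SE = 2.576 × 0.011022 = 0.02839.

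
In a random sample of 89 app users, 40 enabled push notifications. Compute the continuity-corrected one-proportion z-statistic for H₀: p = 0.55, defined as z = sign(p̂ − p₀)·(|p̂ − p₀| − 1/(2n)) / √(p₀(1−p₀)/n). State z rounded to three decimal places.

z = -1.800

The sample proportion is 40/89 = 0.44944. p̂ − p₀ = -0.100562.
Continuity correction 1/(2n) = 1/178 = 0.005618.
Corrected numerator: |-0.100562| − 0.005618 = 0.094944.
Under H₀, SE = √(p₀(1−p₀)/n) = √(0.55·0.45/89) = √0.002780899 = 0.052734.
z = −0.094944/0.052734 = -1.800.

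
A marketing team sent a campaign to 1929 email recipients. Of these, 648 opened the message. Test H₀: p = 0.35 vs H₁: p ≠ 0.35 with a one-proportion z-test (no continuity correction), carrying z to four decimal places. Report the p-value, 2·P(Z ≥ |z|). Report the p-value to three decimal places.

p-value = 0.195

Sample proportion p̂ = 648/1929 = 0.33593.
Under H₀, SE = √(p₀(1−p₀)/n) = √(0.35·0.65/1929) = √0.000117937 = 0.010860.
z = (p̂ − p₀)/SE = (648/1929 − 0.35)/0.010860 ≈ -1.2960.
From the standard normal, 2·P(Z ≥ |z|) = 0.195.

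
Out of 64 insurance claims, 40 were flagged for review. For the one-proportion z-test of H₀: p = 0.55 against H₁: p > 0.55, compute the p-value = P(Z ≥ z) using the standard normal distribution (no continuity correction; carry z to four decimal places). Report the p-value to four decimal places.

p-value = 0.1139

With x = 40 successes in n = 64, p̂ = 0.62500.
SE₀ = √(0.55·0.45/64) = 0.062187.
Test statistic (full precision, shown to 4 dp): z = (40/64 − 0.55)/SE₀ ≈ 1.2060.
From the standard normal, P(Z ≥ z) = 0.1139.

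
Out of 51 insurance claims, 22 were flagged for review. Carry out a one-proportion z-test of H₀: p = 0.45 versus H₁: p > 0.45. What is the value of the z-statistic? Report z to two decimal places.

z = -0.27

p̂ = 22/51 = 0.43137.
SE₀ = √(0.45·0.55/51) = 0.069663.
z = (0.43137 − 0.45)/0.069663 = -0.01863/0.069663 = -0.27.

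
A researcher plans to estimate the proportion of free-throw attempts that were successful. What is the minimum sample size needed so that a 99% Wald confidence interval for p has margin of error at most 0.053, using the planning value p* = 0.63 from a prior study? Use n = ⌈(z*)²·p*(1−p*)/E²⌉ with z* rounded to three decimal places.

n = 551

For 99% confidence, z* = 2.576.
p*(1−p*) = 0.2331.
Required n before rounding: 6.635776 × 0.2331 / 0.053² = 550.658.
⌈550.658⌉ = 551.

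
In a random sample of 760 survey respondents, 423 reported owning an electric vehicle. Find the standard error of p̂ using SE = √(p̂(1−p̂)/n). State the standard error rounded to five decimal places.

SE = 0.01802

With x = 423 successes in n = 760, p̂ = 0.55658.
p̂(1−p̂) = 0.246799.
Dividing by n and taking the root: √0.000324736 = 0.01802.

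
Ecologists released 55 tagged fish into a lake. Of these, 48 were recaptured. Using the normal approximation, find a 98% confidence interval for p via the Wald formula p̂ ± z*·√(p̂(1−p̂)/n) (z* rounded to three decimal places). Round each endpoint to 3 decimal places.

(0.768, 0.977)

p̂ = 48/55 = 0.87273.
SE = √(p̂(1−p̂)/n) = √(0.111074/55) = 0.044939.
z* = 2.326 at the 98% level.
Margin = 2.326·0.044939 = 0.10453.
So the interval runs from 0.768 to 0.977.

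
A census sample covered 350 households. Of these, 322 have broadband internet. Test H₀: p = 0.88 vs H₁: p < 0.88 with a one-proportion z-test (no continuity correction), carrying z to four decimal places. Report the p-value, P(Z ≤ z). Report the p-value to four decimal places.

p-value = 0.9894

p̂ = 322/350 = 0.92000.
Null standard error: √(0.88·0.12/350) = √0.000301714 = 0.017370.
Test statistic (full precision, shown to 4 dp): z = (322/350 − 0.88)/SE₀ ≈ 2.3028.
From the standard normal, P(Z ≤ z) = 0.9894.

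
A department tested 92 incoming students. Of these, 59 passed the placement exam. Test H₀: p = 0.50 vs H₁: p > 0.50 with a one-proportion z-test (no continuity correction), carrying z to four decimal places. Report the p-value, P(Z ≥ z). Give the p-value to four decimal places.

p-value = 0.0034

With x = 59 successes in n = 92, p̂ = 0.64130.
Under H₀, SE = √(p₀(1−p₀)/n) = √(0.50·0.50/92) = √0.002717391 = 0.052129.
z = (p̂ − p₀)/SE = (59/92 − 0.50)/0.052129 ≈ 2.7107.
p-value = P(Z ≥ z) with z = 2.7107 → 0.0034.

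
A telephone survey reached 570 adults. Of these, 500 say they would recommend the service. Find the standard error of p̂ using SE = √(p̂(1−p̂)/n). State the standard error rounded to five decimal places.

SE = 0.01375

With x = 500 successes in n = 570, p̂ = 0.87719.
p̂(1−p̂) = 0.107728.
SE = √(0.107728/570) = √0.000188996 = 0.01375.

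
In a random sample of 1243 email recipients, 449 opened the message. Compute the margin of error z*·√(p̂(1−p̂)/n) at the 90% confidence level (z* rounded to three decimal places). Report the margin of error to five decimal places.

ME = 0.02241

With x = 449 successes in n = 1243, p̂ = 0.36122.
SE(p̂) = √(0.36122·0.63878/1243) = 0.013625.
z* = 1.645 at the 90% level.
ME = 1.645·0.013625 = 0.02241.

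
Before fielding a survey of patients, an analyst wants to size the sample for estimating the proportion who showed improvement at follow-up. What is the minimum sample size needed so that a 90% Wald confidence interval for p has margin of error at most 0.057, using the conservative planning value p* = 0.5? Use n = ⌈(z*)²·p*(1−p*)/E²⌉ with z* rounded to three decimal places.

n = 209

The 90% critical value is z* = 1.645.
p*(1−p*) = 0.2500.
(z*)²·p*(1−p*)/E² = 2.706025·0.2500/0.003249 = 208.220.
Rounding up, n = 209.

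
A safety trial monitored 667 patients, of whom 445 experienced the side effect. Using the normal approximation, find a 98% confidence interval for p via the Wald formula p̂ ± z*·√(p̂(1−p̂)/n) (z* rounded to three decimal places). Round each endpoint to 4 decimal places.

With x = 445 successes in n = 667, p̂ = 0.66717.
SE(p̂) = √(0.66717·0.33283/667) = 0.018246.
The 98% critical value is z* = 2.326.
Margin of error: 2.326 × 0.018246 = 0.04244.
So the interval runs from 0.6247 to 0.7096.

(0.6247, 0.7096)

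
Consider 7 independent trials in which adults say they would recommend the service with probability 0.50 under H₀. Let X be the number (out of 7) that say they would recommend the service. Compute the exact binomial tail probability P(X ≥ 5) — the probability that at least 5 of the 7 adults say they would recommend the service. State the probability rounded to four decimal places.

P = 0.2266

X ~ Binomial(n=7, p=0.50).
P(X ≥ 5) = C(7,5)·0.50^5·0.50^2 + C(7,6)·0.50^6·0.50^1 + C(7,7)·0.50^7·0.50^0.
= 0.164062 + 0.054688 + 0.007812 = 0.2266.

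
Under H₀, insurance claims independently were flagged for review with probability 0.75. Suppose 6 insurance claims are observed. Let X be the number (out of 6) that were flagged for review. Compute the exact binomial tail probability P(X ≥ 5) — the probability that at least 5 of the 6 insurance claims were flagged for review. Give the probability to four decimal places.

X ~ Binomial(n=6, p=0.75).
P(X ≥ 5) = C(6,5)·0.75^5·0.25^1 + C(6,6)·0.75^6·0.25^0.
= 0.355957 + 0.177979 = 0.5339.

P = 0.5339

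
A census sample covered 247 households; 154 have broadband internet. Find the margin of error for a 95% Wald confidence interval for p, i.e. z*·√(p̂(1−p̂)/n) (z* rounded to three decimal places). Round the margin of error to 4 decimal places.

ME = 0.0604

Sample proportion p̂ = 154/247 = 0.62348.
Standard error of p̂: √(0.234752/247) = √0.000950414 = 0.030829.
z* = 1.960 at the 95% level.
Margin of error = z*·SE = 1.960 × 0.030829 = 0.0604.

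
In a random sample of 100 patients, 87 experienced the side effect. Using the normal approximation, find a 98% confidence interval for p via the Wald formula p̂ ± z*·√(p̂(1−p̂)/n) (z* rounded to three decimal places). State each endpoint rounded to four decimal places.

(0.7918, 0.9482)

p̂ = 87/100 = 0.87000.
SE(p̂) = √(0.87000·0.13000/100) = 0.033630.
z* = 2.326 at the 98% level.
Margin of error: 2.326 × 0.033630 = 0.07822.
Interval: 0.87000 ± 0.07822 → (0.7918, 0.9482).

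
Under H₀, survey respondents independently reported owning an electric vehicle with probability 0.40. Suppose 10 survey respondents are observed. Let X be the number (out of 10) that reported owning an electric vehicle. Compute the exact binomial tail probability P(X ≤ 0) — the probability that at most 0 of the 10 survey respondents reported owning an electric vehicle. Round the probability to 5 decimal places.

X is binomial with n = 10 and p = 0.40.
P(X ≤ 0) = C(10,0)·0.40^0·0.60^10.
= 0.006047 = 0.00605.

P = 0.00605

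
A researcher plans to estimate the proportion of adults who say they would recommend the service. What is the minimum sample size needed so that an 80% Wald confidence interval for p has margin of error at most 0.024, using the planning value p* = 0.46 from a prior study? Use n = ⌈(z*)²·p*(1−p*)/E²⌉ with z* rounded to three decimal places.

n = 709

z* = 1.282 at the 80% level.
p*(1−p*) = 0.46·0.54 = 0.2484.
Required n before rounding: 1.643524 × 0.2484 / 0.024² = 708.770.
⌈708.770⌉ = 709.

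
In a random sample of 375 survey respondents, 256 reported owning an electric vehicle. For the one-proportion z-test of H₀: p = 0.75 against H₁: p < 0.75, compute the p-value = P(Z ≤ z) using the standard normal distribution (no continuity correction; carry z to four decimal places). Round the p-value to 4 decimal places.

p-value = 0.0013

Sample proportion p̂ = 256/375 = 0.68267.
Null standard error: √(0.75·0.25/375) = √0.000500000 = 0.022361.
z = (p̂ − p₀)/SE = (256/375 − 0.75)/0.022361 ≈ -3.0112.
p-value = P(Z ≤ z) with z = -3.0112 → 0.0013.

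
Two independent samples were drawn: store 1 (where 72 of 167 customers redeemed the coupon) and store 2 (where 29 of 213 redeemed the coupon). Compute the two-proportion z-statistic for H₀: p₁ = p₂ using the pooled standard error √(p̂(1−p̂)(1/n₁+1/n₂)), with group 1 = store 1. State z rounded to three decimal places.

Sample proportions: p̂₁ = 72/167 = 0.43114 and p̂₂ = 29/213 = 0.13615.
Pooled p̂ = (72+29)/(167+213) = 101/380 = 0.26579.
Pooled SE = √[0.1951454·0.01068286] ≈ 0.045659.
z = (p̂₁ − p̂₂)/SE = (0.43114 − 0.13615)/0.045659 = 0.29499/0.045659 = 6.461.

z = 6.461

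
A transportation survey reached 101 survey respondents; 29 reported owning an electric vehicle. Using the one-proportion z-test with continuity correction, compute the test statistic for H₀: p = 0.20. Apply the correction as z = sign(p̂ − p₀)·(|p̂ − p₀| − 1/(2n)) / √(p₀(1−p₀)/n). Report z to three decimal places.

z = 2.065

The sample proportion is 29/101 = 0.28713. p̂ − p₀ = 0.087129.
Continuity correction 1/(2n) = 1/202 = 0.004950.
Corrected numerator: |0.087129| − 0.004950 = 0.082179.
Under H₀, SE = √(p₀(1−p₀)/n) = √(0.20·0.80/101) = √0.001584158 = 0.039801.
z = +0.082179/0.039801 = 2.065.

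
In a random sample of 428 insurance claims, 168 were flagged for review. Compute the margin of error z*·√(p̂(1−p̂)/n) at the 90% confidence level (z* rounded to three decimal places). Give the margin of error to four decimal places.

ME = 0.0388

The sample proportion is 168/428 = 0.39252.
Standard error of p̂: √(0.238449/428) = √0.000557123 = 0.023603.
For 90% confidence, z* = 1.645.
Margin of error = z*·SE = 1.645 × 0.023603 = 0.0388.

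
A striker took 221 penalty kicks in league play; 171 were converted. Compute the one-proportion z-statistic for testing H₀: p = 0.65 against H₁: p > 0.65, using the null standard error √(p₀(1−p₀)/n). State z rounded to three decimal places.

With x = 171 successes in n = 221, p̂ = 0.77376.
Under H₀, SE = √(p₀(1−p₀)/n) = √(0.65·0.35/221) = √0.001029412 = 0.032084.
z = (0.77376 − 0.65)/0.032084 = 0.12376/0.032084 = 3.857.

z = 3.857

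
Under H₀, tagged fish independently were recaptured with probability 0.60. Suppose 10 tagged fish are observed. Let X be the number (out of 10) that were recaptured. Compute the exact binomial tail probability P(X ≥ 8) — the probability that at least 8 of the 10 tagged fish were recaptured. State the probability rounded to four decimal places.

P = 0.1673

X ~ Binomial(n=10, p=0.60).
P(X ≥ 8) = C(10,8)·0.60^8·0.40^2 + C(10,9)·0.60^9·0.40^1 + C(10,10)·0.60^10·0.40^0.
= 0.120932 + 0.040311 + 0.006047 = 0.1673.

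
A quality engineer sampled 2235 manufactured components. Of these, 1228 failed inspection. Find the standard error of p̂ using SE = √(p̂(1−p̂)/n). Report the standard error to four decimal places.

p̂ = 1228/2235 = 0.54944.
p̂(1−p̂) = 0.54944·0.45056 = 0.247556.
Dividing by n and taking the root: √0.000110763 = 0.0105.

SE = 0.0105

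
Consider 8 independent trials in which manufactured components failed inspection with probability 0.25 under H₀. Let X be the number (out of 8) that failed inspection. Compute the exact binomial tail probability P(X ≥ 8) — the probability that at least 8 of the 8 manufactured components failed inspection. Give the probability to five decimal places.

P = 0.00002

X is binomial with n = 8 and p = 0.25.
P(X ≥ 8) = C(8,8)·0.25^8·0.75^0.
= 0.000015 = 0.00002.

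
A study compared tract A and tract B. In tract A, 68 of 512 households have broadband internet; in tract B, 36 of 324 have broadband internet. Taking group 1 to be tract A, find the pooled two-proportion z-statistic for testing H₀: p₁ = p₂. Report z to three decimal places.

z = 0.926

Sample proportions: p̂₁ = 68/512 = 0.13281 and p̂₂ = 36/324 = 0.11111.
Pooled p̂ = (68+36)/(512+324) = 104/836 = 0.12440.
Pooled SE = √[0.1089261·0.00503954] ≈ 0.023429.
z = (p̂₁ − p̂₂)/SE = (0.13281 − 0.11111)/0.023429 = 0.02170/0.023429 = 0.926.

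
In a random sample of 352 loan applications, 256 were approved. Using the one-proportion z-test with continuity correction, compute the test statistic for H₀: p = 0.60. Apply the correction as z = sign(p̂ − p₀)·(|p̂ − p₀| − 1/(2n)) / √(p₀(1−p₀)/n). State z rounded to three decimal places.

Sample proportion p̂ = 256/352 = 0.72727. p̂ − p₀ = 0.127273.
Continuity correction 1/(2n) = 1/704 = 0.001420.
Corrected numerator: |0.127273| − 0.001420 = 0.125853.
Under H₀, SE = √(p₀(1−p₀)/n) = √(0.60·0.40/352) = √0.000681818 = 0.026112.
z = (+)0.125853/0.026112 = 4.820.

z = 4.820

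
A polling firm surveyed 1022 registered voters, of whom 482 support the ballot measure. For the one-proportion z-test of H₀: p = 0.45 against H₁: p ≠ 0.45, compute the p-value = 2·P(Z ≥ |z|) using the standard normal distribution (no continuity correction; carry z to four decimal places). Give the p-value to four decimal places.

p-value = 0.1647

The sample proportion is 482/1022 = 0.47162.
Null standard error: √(0.45·0.55/1022) = √0.000242172 = 0.015562.
z = (p̂ − p₀)/SE = (482/1022 − 0.45)/0.015562 ≈ 1.3896.
From the standard normal, 2·P(Z ≥ |z|) = 0.1647.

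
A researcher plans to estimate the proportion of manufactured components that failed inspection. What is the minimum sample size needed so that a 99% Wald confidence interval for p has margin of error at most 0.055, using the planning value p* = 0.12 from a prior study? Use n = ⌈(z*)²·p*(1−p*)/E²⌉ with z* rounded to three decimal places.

z* = 2.576 at the 99% level.
p*(1−p*) = 0.12·0.88 = 0.1056.
Required n before rounding: 6.635776 × 0.1056 / 0.055² = 231.649.
Rounding up, n = 232.

n = 232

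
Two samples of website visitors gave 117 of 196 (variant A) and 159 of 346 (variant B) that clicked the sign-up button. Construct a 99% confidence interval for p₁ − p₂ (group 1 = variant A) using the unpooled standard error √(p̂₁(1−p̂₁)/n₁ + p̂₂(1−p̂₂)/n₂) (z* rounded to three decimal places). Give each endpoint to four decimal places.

(0.0238, 0.2510)

p̂₁ = 117/196 = 0.59694, p̂₂ = 159/346 = 0.45954; p̂₁ − p̂₂ = 0.13740.
Unpooled SE = √(p̂₁(1−p̂₁)/n₁ + p̂₂(1−p̂₂)/n₂) = √(0.001227566 + 0.000717812) = 0.044106.
z* = 2.576 at the 99% level. Margin = 2.576·0.044106 = 0.11362.
Interval: 0.13740 ± 0.11362 → (0.0238, 0.2510).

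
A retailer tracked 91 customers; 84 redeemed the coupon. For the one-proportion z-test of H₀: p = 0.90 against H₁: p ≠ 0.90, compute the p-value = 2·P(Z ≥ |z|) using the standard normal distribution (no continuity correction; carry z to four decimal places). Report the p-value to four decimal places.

With x = 84 successes in n = 91, p̂ = 0.92308.
Null standard error: √(0.90·0.10/91) = √0.000989011 = 0.031449.
Test statistic (full precision, shown to 4 dp): z = (84/91 − 0.90)/SE₀ ≈ 0.7338.
From the standard normal, 2·P(Z ≥ |z|) = 0.4631.

p-value = 0.4631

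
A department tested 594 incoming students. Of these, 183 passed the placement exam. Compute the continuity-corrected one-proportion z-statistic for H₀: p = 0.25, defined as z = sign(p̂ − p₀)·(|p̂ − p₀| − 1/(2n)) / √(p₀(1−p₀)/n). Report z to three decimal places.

z = 3.222

p̂ = 183/594 = 0.30808. p̂ − p₀ = 0.058081.
Continuity correction 1/(2n) = 1/1188 = 0.000842.
Corrected numerator: |0.058081| − 0.000842 = 0.057239.
SE₀ = √(0.25·0.75/594) = 0.017767.
z = (+)0.057239/0.017767 = 3.222.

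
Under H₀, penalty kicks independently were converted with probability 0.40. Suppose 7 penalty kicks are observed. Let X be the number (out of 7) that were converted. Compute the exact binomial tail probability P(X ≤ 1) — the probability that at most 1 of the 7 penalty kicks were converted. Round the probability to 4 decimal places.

X ~ Binomial(n=7, p=0.40).
P(X ≤ 1) = C(7,0)·0.40^0·0.60^7 + C(7,1)·0.40^1·0.60^6.
= 0.027994 + 0.130637 = 0.1586.

P = 0.1586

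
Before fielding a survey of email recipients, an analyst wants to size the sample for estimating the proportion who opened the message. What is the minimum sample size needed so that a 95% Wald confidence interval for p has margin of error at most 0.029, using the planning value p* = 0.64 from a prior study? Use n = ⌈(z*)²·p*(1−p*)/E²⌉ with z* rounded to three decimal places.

z* = 1.960 at the 95% level.
p*(1−p*) = 0.64·0.36 = 0.2304.
Required n before rounding: 3.841600 × 0.2304 / 0.029² = 1052.443.
⌈1052.443⌉ = 1053.

n = 1053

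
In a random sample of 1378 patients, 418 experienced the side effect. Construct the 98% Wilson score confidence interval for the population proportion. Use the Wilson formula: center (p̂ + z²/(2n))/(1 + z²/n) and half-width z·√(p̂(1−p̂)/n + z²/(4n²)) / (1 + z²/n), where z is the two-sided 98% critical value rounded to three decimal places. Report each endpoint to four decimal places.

p̂ = 418/1378 = 0.30334; z = 2.326, so z² = 5.410276.
1 + z²/n = 1.003926.
Adjusted center: (0.30334 + z²/(2n))/1.003926 = 0.30411.
Radicand: p̂(1−p̂)/n + z²/(4n²) = 0.000153356 + 0.000000712 = 0.000154068.
Half-width = 2.326·√0.000154068/1.003926 = 0.02876.
CI: 0.30411 ± 0.02876 = (0.2753, 0.3329).

(0.2753, 0.3329)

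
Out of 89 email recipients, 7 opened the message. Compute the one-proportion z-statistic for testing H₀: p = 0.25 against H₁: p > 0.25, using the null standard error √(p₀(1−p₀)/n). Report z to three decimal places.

Sample proportion p̂ = 7/89 = 0.07865.
Under H₀, SE = √(p₀(1−p₀)/n) = √(0.25·0.75/89) = √0.002106742 = 0.045899.
z = (0.07865 − 0.25)/0.045899 = -0.17135/0.045899 = -3.733.

z = -3.733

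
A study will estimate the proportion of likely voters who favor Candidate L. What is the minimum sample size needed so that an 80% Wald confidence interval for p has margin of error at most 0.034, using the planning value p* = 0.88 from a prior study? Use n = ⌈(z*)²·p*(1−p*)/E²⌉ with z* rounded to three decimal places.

n = 151

z* = 1.282 at the 80% level.
p*(1−p*) = 0.1056.
Required n before rounding: 1.643524 × 0.1056 / 0.034² = 150.135.
⌈150.135⌉ = 151.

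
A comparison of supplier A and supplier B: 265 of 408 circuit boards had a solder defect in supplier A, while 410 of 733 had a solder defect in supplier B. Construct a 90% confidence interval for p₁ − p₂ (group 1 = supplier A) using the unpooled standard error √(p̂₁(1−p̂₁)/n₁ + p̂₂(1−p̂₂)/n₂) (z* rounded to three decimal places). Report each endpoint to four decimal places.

p̂₁ = 265/408 = 0.64951, p̂₂ = 410/733 = 0.55935; p̂₁ − p̂₂ = 0.09016.
Unpooled SE = √(p̂₁(1−p̂₁)/n₁ + p̂₂(1−p̂₂)/n₂) = √(0.000557958 + 0.000336259) = 0.029903.
The 90% critical value is z* = 1.645. Margin of error = 0.04919.
So the interval runs from 0.0410 to 0.1394.

(0.0410, 0.1394)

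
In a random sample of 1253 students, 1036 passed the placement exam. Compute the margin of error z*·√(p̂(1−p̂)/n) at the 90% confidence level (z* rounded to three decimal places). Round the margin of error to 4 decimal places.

ME = 0.0176

The sample proportion is 1036/1253 = 0.82682.
SE(p̂) = √(0.82682·0.17318/1253) = 0.010690.
For 90% confidence, z* = 1.645.
So ME = 0.0176.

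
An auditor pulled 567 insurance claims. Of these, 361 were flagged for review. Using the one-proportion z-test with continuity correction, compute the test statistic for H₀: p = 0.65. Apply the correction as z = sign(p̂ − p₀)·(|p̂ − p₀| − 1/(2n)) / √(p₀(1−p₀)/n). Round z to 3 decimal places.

z = -0.621

p̂ = 361/567 = 0.63668. p̂ − p₀ = -0.013316.
Continuity correction 1/(2n) = 1/1134 = 0.000882.
Corrected numerator: |-0.013316| − 0.000882 = 0.012434.
Under H₀, SE = √(p₀(1−p₀)/n) = √(0.65·0.35/567) = √0.000401235 = 0.020031.
z = −0.012434/0.020031 = -0.621.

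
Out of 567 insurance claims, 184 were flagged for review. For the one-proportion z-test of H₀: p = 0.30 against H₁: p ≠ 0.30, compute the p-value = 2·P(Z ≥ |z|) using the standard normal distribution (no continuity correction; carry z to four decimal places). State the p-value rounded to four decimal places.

p-value = 0.2027

Sample proportion p̂ = 184/567 = 0.32451.
Under H₀, SE = √(p₀(1−p₀)/n) = √(0.30·0.70/567) = √0.000370370 = 0.019245.
z = (p̂ − p₀)/SE = (184/567 − 0.30)/0.019245 ≈ 1.2738.
From the standard normal, 2·P(Z ≥ |z|) = 0.2027.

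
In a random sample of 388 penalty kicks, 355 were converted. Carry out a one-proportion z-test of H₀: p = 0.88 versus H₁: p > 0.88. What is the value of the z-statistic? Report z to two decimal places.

Sample proportion p̂ = 355/388 = 0.91495.
Under H₀, SE = √(p₀(1−p₀)/n) = √(0.88·0.12/388) = √0.000272165 = 0.016497.
z = (0.91495 − 0.88)/0.016497 = 0.03495/0.016497 = 2.12.

z = 2.12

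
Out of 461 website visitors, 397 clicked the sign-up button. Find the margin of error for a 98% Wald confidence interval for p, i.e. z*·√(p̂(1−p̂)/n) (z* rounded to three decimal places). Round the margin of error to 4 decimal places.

ME = 0.0375

Sample proportion p̂ = 397/461 = 0.86117.
SE = √(p̂(1−p̂)/n) = √(0.119555/461) = 0.016104.
z* = 2.326 at the 98% level.
ME = 2.326·0.016104 = 0.0375.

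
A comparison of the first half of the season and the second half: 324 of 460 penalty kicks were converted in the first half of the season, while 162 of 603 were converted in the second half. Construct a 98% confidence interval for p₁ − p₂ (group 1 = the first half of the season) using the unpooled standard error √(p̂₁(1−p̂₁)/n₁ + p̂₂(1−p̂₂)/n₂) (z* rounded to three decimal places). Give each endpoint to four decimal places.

(0.3708, 0.5006)

p̂₁ = 0.70435, p̂₂ = 0.26866, so the observed difference is 0.43569.
Unpooled SE = √(p̂₁(1−p̂₁)/n₁ + p̂₂(1−p̂₂)/n₂) = √(0.000452700 + 0.000325838) = 0.027902.
The 98% critical value is z* = 2.326. Margin = 2.326·0.027902 = 0.06490.
Interval: 0.43569 ± 0.06490 → (0.3708, 0.5006).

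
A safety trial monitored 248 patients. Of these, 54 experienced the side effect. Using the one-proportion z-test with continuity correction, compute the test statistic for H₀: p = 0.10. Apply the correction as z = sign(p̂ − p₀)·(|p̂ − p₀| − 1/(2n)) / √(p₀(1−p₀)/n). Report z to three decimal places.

z = 6.075

With x = 54 successes in n = 248, p̂ = 0.21774. p̂ − p₀ = 0.117742.
Continuity correction 1/(2n) = 1/496 = 0.002016.
Corrected numerator: |0.117742| − 0.002016 = 0.115726.
Under H₀, SE = √(p₀(1−p₀)/n) = √(0.10·0.90/248) = √0.000362903 = 0.019050.
z = +0.115726/0.019050 = 6.075.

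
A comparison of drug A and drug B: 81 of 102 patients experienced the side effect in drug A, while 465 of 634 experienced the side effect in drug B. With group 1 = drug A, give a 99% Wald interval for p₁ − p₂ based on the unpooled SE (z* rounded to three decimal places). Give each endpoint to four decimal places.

p̂₁ = 0.79412, p̂₂ = 0.73344, so the observed difference is 0.06068.
Unpooled SE = √(p̂₁(1−p̂₁)/n₁ + p̂₂(1−p̂₂)/n₂) = √(0.001602890 + 0.000308370) = 0.043718.
The 99% critical value is z* = 2.576. Margin = 2.576·0.043718 = 0.11262.
Interval: 0.06068 ± 0.11262 → (-0.0519, 0.1733).

(-0.0519, 0.1733)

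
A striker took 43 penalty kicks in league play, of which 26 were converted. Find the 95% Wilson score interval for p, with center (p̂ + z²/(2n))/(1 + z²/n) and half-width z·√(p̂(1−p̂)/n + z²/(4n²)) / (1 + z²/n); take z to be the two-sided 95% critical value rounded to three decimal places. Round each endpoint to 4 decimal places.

(0.4558, 0.7363)

Here p̂ = 26/43 = 0.60465 and z = 1.960 (z² = 3.841600).
Denominator 1 + z²/n = 1 + 3.841600/43 = 1.089340.
Center = (0.60465 + 0.044670)/1.089340 = 0.59607.
Radicand: p̂(1−p̂)/n + z²/(4n²) = 0.005559259 + 0.000519416 = 0.006078675.
Half-width = 1.960·√0.006078675/1.089340 = 0.14028.
Interval: 0.59607 ± 0.14028 → (0.4558, 0.7363).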